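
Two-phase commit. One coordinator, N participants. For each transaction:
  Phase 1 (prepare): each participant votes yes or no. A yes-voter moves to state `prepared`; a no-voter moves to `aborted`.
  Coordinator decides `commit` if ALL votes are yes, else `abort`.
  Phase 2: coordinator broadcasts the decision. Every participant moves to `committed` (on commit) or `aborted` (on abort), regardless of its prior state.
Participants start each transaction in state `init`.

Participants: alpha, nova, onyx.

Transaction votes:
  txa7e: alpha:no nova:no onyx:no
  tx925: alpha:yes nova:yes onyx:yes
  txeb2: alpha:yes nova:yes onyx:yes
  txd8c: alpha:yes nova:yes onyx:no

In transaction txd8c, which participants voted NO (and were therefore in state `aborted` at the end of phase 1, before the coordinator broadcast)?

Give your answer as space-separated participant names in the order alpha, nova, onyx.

Txn txd8c phase 1: alpha yes -> prepared; nova yes -> prepared; onyx no -> aborted

Answer: onyx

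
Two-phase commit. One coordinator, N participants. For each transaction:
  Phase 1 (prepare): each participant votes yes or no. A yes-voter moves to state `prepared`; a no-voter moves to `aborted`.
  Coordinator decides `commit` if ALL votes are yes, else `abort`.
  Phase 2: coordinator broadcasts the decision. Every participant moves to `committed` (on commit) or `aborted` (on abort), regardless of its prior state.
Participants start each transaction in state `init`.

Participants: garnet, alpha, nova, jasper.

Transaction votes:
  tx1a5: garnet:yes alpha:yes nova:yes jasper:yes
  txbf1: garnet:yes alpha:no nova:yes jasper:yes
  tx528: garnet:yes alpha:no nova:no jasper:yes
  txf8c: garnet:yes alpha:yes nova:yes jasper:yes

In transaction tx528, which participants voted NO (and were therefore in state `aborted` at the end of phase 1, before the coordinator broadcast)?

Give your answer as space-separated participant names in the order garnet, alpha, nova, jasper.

Txn tx528 phase 1: garnet yes -> prepared; alpha no -> aborted; nova no -> aborted; jasper yes -> prepared

Answer: alpha nova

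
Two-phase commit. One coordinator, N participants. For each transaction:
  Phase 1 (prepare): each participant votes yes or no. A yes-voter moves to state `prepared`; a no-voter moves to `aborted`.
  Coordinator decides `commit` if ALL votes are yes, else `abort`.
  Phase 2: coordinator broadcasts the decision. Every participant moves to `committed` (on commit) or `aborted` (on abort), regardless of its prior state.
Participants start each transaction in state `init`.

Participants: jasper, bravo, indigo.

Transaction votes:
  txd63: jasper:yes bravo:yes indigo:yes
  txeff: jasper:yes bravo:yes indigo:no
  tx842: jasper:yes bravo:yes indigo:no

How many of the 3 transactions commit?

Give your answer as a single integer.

txd63: all yes -> commit (commits=1)
txeff: no from indigo -> abort (commits=1)
tx842: no from indigo -> abort (commits=1)

Answer: 1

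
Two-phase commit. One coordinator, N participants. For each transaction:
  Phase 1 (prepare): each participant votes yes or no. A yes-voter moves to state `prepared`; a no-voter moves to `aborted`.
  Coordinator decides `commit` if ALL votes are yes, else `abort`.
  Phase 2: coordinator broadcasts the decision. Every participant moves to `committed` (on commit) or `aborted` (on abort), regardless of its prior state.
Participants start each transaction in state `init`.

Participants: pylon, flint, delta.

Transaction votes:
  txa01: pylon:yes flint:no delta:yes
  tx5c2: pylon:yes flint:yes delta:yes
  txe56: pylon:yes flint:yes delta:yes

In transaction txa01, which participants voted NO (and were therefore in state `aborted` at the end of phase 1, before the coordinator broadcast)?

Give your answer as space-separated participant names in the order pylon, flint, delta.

Answer: flint

Derivation:
Txn txa01 phase 1: pylon yes -> prepared; flint no -> aborted; delta yes -> prepared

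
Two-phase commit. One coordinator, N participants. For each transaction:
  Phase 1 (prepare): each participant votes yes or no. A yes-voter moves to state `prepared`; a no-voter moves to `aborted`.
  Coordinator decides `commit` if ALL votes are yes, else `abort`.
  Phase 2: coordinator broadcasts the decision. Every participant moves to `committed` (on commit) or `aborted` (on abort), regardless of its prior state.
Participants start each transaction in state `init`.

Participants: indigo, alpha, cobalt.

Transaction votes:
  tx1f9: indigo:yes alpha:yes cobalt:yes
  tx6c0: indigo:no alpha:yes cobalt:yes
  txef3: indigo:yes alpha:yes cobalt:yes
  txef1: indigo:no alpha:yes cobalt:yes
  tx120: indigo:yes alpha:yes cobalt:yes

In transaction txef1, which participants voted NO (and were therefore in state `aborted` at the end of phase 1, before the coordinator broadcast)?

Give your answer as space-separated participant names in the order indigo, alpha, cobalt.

Answer: indigo

Derivation:
Txn txef1 phase 1: indigo no -> aborted; alpha yes -> prepared; cobalt yes -> prepared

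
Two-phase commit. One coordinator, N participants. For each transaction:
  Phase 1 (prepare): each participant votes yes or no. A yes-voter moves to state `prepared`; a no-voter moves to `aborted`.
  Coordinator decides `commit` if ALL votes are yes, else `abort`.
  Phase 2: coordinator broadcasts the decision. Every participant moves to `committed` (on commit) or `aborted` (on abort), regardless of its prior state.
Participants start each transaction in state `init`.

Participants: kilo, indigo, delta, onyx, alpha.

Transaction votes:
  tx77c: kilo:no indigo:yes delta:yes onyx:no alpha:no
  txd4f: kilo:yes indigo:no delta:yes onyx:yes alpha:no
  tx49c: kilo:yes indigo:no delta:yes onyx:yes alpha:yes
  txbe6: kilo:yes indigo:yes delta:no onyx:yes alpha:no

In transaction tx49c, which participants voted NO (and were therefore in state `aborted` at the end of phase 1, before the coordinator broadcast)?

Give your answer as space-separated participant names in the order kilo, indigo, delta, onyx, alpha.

Txn tx49c phase 1: kilo yes -> prepared; indigo no -> aborted; delta yes -> prepared; onyx yes -> prepared; alpha yes -> prepared

Answer: indigo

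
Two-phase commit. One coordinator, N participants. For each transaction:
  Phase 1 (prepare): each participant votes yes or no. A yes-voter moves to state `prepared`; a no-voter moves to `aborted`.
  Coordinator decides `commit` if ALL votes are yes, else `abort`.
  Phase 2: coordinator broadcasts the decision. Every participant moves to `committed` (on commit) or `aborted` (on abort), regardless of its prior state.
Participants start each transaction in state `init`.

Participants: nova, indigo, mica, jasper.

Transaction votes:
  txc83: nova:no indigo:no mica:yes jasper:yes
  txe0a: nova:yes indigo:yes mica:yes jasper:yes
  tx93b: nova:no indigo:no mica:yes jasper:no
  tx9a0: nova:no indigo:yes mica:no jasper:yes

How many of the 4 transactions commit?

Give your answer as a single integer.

txc83: no from nova, indigo -> abort (commits=0)
txe0a: all yes -> commit (commits=1)
tx93b: no from nova, indigo, jasper -> abort (commits=1)
tx9a0: no from nova, mica -> abort (commits=1)

Answer: 1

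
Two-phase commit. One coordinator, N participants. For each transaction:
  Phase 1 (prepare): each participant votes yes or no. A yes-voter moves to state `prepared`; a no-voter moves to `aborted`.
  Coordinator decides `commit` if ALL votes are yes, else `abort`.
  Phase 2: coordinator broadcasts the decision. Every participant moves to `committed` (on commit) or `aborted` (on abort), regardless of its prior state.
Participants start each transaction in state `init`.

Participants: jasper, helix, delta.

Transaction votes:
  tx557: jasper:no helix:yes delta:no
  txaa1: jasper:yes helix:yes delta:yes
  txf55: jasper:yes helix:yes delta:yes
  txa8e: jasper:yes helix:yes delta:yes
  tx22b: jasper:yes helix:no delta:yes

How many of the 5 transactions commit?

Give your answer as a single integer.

Answer: 3

Derivation:
tx557: no from jasper, delta -> abort (commits=0)
txaa1: all yes -> commit (commits=1)
txf55: all yes -> commit (commits=2)
txa8e: all yes -> commit (commits=3)
tx22b: no from helix -> abort (commits=3)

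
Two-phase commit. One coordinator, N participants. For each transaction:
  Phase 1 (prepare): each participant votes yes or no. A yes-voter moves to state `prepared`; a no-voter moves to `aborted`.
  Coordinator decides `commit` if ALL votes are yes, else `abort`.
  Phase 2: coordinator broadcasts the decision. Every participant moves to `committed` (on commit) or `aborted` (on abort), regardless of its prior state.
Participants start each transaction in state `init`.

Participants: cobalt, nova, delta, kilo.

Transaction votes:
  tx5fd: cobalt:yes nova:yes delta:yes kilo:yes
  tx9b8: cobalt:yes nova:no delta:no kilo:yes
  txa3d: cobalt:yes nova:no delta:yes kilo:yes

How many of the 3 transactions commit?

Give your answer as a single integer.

tx5fd: all yes -> commit (commits=1)
tx9b8: no from nova, delta -> abort (commits=1)
txa3d: no from nova -> abort (commits=1)

Answer: 1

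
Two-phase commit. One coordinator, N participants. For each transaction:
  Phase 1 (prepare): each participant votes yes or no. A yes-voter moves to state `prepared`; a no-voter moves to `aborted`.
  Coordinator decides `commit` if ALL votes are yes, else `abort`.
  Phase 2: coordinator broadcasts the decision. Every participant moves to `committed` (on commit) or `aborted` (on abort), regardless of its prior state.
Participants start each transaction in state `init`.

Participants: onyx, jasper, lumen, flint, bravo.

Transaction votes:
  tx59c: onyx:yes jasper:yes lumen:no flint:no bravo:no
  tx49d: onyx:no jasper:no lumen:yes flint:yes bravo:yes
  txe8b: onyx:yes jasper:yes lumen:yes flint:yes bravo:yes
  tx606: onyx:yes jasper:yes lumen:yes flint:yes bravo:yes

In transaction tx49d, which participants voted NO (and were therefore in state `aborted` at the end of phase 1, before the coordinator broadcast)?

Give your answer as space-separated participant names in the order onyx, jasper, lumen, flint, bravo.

Txn tx49d phase 1: onyx no -> aborted; jasper no -> aborted; lumen yes -> prepared; flint yes -> prepared; bravo yes -> prepared

Answer: onyx jasper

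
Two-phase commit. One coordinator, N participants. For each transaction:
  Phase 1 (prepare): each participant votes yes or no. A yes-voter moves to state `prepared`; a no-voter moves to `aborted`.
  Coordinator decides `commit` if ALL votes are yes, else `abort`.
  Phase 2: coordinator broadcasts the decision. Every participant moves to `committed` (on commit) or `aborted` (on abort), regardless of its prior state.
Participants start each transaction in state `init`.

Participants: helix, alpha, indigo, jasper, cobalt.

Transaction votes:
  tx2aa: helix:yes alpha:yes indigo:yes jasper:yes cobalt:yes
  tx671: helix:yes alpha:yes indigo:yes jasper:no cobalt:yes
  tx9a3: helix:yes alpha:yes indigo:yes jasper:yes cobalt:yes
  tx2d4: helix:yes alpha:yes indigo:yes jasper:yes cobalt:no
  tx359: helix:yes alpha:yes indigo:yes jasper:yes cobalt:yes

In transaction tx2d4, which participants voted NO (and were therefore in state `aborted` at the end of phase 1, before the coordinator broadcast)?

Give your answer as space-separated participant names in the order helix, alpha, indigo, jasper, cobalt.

Txn tx2d4 phase 1: helix yes -> prepared; alpha yes -> prepared; indigo yes -> prepared; jasper yes -> prepared; cobalt no -> aborted

Answer: cobalt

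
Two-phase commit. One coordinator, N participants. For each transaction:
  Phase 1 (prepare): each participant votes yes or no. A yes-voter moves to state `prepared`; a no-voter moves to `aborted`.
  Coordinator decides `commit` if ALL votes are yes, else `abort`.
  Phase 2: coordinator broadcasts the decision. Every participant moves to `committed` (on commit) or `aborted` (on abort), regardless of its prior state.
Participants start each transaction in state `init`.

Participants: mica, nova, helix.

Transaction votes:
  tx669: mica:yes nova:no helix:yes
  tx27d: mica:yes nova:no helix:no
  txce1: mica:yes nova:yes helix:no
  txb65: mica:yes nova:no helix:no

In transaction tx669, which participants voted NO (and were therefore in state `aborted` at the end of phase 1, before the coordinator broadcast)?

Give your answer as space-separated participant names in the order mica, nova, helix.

Answer: nova

Derivation:
Txn tx669 phase 1: mica yes -> prepared; nova no -> aborted; helix yes -> prepared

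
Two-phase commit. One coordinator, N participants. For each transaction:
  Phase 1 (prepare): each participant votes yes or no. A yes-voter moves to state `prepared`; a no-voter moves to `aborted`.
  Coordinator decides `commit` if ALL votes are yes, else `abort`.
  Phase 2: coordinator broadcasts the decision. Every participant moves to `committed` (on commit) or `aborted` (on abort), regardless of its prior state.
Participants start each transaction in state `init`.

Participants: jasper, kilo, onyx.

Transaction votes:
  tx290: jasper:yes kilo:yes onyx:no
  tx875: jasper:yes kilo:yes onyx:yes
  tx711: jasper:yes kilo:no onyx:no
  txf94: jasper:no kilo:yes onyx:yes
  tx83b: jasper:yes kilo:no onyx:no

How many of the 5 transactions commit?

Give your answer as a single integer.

Answer: 1

Derivation:
tx290: no from onyx -> abort (commits=0)
tx875: all yes -> commit (commits=1)
tx711: no from kilo, onyx -> abort (commits=1)
txf94: no from jasper -> abort (commits=1)
tx83b: no from kilo, onyx -> abort (commits=1)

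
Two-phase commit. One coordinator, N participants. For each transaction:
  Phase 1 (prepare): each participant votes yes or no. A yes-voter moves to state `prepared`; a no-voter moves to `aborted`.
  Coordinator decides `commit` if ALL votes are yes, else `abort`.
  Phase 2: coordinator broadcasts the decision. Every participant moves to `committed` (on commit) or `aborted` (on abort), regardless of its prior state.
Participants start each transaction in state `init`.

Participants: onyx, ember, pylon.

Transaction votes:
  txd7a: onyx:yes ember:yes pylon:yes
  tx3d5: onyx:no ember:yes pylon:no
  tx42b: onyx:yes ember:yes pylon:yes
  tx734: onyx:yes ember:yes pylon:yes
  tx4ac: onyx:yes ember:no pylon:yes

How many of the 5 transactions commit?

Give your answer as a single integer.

txd7a: all yes -> commit (commits=1)
tx3d5: no from onyx, pylon -> abort (commits=1)
tx42b: all yes -> commit (commits=2)
tx734: all yes -> commit (commits=3)
tx4ac: no from ember -> abort (commits=3)

Answer: 3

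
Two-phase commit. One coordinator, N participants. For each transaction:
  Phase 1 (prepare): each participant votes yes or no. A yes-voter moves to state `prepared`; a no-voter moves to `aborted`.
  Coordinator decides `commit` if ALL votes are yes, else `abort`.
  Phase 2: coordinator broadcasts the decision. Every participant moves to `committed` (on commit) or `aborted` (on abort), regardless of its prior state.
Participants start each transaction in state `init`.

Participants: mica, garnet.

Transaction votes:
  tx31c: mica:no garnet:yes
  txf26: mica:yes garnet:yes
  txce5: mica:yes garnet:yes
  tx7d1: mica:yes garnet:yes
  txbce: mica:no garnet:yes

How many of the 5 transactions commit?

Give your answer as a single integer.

tx31c: no from mica -> abort (commits=0)
txf26: all yes -> commit (commits=1)
txce5: all yes -> commit (commits=2)
tx7d1: all yes -> commit (commits=3)
txbce: no from mica -> abort (commits=3)

Answer: 3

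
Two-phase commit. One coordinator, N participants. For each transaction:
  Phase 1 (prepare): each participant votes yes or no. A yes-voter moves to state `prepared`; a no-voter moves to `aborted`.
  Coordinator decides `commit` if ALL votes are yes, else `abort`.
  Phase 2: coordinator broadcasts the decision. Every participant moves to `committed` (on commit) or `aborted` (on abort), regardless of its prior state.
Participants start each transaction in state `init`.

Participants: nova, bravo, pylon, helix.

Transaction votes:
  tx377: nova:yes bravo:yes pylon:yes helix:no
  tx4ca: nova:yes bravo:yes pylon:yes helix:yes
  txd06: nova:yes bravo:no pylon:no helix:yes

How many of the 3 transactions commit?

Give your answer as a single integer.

Answer: 1

Derivation:
tx377: no from helix -> abort (commits=0)
tx4ca: all yes -> commit (commits=1)
txd06: no from bravo, pylon -> abort (commits=1)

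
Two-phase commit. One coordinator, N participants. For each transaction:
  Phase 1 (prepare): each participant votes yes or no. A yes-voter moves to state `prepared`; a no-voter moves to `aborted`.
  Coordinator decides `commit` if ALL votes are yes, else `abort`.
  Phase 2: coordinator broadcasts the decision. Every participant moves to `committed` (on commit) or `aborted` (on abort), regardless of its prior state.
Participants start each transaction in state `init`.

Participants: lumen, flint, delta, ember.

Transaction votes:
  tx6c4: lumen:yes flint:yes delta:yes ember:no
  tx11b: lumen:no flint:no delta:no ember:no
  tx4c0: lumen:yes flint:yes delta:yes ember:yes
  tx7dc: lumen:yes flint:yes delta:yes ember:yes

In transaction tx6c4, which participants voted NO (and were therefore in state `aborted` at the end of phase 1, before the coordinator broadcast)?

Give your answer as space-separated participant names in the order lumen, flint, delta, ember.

Txn tx6c4 phase 1: lumen yes -> prepared; flint yes -> prepared; delta yes -> prepared; ember no -> aborted

Answer: ember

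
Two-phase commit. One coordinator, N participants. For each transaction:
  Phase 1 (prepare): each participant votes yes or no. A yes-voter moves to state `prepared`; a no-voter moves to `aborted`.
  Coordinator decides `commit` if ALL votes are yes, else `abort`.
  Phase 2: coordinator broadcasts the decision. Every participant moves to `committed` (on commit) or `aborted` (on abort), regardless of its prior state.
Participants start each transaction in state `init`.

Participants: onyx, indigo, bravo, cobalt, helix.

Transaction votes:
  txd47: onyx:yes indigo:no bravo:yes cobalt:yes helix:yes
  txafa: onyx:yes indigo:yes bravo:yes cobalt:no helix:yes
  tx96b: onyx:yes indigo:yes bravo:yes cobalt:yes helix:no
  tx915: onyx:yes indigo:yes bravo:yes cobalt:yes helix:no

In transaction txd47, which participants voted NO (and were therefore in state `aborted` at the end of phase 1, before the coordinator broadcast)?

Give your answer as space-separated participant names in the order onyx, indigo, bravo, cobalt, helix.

Txn txd47 phase 1: onyx yes -> prepared; indigo no -> aborted; bravo yes -> prepared; cobalt yes -> prepared; helix yes -> prepared

Answer: indigo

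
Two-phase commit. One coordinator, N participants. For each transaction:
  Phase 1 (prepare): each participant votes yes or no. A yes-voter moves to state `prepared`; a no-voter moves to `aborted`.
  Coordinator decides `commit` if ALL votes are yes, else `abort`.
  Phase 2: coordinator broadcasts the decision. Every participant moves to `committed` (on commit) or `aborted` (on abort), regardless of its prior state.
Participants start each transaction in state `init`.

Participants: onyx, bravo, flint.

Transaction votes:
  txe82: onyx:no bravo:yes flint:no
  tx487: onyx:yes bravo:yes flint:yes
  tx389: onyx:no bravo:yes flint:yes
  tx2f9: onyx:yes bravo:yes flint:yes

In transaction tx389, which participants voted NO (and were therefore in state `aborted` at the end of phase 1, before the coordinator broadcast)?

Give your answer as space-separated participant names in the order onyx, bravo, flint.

Answer: onyx

Derivation:
Txn tx389 phase 1: onyx no -> aborted; bravo yes -> prepared; flint yes -> prepared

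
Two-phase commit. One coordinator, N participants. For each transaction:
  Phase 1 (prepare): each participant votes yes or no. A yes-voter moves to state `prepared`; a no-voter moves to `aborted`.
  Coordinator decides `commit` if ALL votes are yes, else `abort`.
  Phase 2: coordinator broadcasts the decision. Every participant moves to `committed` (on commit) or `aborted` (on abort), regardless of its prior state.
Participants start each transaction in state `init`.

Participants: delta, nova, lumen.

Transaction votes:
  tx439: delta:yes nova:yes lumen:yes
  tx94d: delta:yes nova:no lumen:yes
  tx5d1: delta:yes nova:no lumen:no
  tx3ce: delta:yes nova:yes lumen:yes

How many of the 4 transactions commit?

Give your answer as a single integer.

Answer: 2

Derivation:
tx439: all yes -> commit (commits=1)
tx94d: no from nova -> abort (commits=1)
tx5d1: no from nova, lumen -> abort (commits=1)
tx3ce: all yes -> commit (commits=2)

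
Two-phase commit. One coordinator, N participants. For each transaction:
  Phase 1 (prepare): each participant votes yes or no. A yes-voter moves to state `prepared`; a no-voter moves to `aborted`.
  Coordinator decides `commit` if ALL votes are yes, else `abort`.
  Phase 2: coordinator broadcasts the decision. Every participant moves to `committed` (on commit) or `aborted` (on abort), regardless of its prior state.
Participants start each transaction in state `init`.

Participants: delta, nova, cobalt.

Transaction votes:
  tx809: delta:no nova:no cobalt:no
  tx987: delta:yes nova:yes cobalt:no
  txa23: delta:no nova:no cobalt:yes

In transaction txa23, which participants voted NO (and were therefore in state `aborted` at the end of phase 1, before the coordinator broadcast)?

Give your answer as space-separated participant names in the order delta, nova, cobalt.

Answer: delta nova

Derivation:
Txn txa23 phase 1: delta no -> aborted; nova no -> aborted; cobalt yes -> prepared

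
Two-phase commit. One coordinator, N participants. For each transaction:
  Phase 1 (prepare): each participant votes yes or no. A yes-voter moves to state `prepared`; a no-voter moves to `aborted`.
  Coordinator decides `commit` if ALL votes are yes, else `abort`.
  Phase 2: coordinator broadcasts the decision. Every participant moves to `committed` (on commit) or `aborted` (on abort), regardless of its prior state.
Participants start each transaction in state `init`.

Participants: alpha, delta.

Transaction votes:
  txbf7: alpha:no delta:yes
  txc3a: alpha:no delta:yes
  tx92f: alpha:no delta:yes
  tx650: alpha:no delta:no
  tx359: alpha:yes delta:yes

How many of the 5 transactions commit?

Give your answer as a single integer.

Answer: 1

Derivation:
txbf7: no from alpha -> abort (commits=0)
txc3a: no from alpha -> abort (commits=0)
tx92f: no from alpha -> abort (commits=0)
tx650: no from alpha, delta -> abort (commits=0)
tx359: all yes -> commit (commits=1)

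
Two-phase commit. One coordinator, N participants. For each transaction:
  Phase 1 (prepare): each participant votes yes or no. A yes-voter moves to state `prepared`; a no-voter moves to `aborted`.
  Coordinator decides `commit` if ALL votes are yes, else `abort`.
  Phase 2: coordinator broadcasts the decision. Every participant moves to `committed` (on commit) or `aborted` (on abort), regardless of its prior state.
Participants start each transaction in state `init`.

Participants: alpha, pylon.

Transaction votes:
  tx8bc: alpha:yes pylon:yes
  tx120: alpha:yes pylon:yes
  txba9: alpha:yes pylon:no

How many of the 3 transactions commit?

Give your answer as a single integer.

tx8bc: all yes -> commit (commits=1)
tx120: all yes -> commit (commits=2)
txba9: no from pylon -> abort (commits=2)

Answer: 2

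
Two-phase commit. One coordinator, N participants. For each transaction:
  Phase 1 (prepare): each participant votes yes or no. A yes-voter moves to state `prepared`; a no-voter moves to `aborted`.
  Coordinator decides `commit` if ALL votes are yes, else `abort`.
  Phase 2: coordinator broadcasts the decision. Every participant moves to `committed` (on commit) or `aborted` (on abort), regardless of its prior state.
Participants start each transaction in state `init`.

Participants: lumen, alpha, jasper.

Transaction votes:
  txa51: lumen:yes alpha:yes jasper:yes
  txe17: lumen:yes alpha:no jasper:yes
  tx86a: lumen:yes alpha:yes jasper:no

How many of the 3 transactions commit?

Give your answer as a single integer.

Answer: 1

Derivation:
txa51: all yes -> commit (commits=1)
txe17: no from alpha -> abort (commits=1)
tx86a: no from jasper -> abort (commits=1)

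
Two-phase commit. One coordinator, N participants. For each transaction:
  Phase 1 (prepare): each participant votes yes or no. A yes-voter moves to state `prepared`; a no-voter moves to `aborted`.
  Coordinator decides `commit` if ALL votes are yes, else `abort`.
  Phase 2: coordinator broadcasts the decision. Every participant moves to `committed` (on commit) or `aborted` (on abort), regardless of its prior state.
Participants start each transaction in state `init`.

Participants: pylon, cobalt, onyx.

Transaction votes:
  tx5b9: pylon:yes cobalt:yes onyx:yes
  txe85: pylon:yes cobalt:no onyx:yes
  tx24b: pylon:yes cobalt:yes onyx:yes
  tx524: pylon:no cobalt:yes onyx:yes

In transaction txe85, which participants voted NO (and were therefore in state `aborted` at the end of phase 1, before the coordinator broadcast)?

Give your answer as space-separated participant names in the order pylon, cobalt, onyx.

Txn txe85 phase 1: pylon yes -> prepared; cobalt no -> aborted; onyx yes -> prepared

Answer: cobalt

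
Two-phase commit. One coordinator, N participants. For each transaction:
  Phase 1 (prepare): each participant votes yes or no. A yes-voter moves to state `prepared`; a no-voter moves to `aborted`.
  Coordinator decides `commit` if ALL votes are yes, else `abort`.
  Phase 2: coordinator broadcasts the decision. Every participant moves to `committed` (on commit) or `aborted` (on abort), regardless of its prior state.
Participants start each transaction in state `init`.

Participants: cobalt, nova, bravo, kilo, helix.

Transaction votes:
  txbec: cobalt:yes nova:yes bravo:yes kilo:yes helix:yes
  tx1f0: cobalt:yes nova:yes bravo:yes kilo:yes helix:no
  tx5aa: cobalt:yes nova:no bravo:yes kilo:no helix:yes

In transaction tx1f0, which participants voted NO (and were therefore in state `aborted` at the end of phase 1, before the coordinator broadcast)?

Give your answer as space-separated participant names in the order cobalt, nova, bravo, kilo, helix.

Txn tx1f0 phase 1: cobalt yes -> prepared; nova yes -> prepared; bravo yes -> prepared; kilo yes -> prepared; helix no -> aborted

Answer: helix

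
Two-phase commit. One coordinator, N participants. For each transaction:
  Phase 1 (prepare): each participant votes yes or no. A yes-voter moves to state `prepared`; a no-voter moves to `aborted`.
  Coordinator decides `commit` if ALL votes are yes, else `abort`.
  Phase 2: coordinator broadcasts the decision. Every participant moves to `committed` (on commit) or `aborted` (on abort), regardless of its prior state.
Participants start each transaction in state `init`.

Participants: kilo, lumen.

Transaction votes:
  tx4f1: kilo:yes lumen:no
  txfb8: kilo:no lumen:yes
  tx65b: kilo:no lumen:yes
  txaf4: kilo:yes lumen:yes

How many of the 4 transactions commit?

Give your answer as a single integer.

tx4f1: no from lumen -> abort (commits=0)
txfb8: no from kilo -> abort (commits=0)
tx65b: no from kilo -> abort (commits=0)
txaf4: all yes -> commit (commits=1)

Answer: 1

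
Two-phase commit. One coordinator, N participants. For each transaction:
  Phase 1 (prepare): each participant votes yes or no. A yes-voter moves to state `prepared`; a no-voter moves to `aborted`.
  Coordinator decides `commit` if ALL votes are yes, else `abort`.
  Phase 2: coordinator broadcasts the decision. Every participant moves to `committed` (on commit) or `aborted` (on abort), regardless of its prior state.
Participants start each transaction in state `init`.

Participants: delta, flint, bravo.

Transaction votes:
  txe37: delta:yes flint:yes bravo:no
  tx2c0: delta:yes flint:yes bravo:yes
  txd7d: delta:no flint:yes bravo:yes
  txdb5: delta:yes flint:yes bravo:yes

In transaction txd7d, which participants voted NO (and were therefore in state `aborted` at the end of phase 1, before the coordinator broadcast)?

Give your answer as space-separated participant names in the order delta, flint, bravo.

Txn txd7d phase 1: delta no -> aborted; flint yes -> prepared; bravo yes -> prepared

Answer: delta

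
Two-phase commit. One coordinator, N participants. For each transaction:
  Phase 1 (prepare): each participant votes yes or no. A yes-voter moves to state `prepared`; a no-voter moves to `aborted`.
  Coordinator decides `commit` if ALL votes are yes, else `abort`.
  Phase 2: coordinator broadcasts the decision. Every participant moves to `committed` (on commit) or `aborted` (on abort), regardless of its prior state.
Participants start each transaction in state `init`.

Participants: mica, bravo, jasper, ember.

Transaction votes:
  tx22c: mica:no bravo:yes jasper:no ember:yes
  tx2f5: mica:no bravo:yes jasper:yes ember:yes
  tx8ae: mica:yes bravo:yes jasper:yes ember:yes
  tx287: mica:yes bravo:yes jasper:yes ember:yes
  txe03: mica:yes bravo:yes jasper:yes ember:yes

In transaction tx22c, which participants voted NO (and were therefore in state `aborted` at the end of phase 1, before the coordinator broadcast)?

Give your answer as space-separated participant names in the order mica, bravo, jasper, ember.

Txn tx22c phase 1: mica no -> aborted; bravo yes -> prepared; jasper no -> aborted; ember yes -> prepared

Answer: mica jasper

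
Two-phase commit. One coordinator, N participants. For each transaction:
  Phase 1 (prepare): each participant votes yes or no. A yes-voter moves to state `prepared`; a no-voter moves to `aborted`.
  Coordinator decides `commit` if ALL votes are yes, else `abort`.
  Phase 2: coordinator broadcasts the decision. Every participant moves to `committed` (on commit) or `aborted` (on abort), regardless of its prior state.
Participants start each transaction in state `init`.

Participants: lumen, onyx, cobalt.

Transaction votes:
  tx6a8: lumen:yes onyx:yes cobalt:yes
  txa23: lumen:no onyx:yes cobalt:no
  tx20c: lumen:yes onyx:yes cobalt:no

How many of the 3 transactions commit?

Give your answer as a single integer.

tx6a8: all yes -> commit (commits=1)
txa23: no from lumen, cobalt -> abort (commits=1)
tx20c: no from cobalt -> abort (commits=1)

Answer: 1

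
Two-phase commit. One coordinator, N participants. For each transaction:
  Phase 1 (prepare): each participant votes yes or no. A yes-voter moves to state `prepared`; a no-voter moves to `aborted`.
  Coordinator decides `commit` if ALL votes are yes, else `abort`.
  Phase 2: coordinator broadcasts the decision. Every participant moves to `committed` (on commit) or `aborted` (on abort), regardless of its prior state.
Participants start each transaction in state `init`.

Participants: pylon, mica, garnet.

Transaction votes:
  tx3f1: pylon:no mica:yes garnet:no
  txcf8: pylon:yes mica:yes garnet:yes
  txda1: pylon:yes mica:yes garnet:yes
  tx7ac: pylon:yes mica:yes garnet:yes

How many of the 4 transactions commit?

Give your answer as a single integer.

tx3f1: no from pylon, garnet -> abort (commits=0)
txcf8: all yes -> commit (commits=1)
txda1: all yes -> commit (commits=2)
tx7ac: all yes -> commit (commits=3)

Answer: 3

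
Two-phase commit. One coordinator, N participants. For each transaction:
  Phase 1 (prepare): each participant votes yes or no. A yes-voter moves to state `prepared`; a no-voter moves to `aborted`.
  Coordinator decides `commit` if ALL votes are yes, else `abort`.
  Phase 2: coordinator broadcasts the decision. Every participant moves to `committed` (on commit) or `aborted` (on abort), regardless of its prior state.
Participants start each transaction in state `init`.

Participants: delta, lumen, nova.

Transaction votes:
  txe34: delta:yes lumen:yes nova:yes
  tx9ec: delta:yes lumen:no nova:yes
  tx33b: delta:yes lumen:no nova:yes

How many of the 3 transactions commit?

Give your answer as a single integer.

Answer: 1

Derivation:
txe34: all yes -> commit (commits=1)
tx9ec: no from lumen -> abort (commits=1)
tx33b: no from lumen -> abort (commits=1)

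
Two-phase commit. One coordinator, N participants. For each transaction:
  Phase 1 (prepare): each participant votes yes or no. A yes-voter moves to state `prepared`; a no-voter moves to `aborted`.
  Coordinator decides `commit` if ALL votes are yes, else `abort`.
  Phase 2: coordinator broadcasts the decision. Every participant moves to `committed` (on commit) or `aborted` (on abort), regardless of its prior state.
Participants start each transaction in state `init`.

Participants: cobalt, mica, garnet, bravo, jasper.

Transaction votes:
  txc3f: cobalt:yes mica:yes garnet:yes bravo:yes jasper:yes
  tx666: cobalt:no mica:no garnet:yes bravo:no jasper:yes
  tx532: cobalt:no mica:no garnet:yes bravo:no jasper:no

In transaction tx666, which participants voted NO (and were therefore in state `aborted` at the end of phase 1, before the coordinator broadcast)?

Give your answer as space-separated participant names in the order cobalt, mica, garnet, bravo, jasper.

Txn tx666 phase 1: cobalt no -> aborted; mica no -> aborted; garnet yes -> prepared; bravo no -> aborted; jasper yes -> prepared

Answer: cobalt mica bravo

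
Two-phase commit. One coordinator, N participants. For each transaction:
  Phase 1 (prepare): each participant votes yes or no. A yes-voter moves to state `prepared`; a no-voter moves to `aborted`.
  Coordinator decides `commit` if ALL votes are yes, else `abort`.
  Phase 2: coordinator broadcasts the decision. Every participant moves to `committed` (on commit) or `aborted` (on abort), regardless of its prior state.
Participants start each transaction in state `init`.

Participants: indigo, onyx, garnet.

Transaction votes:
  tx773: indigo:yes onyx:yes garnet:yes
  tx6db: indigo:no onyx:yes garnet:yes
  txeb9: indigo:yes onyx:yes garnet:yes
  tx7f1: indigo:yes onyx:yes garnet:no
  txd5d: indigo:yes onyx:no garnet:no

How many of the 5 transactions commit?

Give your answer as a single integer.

tx773: all yes -> commit (commits=1)
tx6db: no from indigo -> abort (commits=1)
txeb9: all yes -> commit (commits=2)
tx7f1: no from garnet -> abort (commits=2)
txd5d: no from onyx, garnet -> abort (commits=2)

Answer: 2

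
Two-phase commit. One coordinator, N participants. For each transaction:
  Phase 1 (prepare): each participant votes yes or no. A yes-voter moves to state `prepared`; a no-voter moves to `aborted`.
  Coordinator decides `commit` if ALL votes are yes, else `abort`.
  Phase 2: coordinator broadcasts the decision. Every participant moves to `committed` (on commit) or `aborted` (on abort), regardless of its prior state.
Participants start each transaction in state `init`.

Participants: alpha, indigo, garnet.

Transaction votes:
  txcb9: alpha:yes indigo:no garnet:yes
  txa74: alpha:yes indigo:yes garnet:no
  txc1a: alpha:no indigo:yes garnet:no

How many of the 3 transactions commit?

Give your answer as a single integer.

Answer: 0

Derivation:
txcb9: no from indigo -> abort (commits=0)
txa74: no from garnet -> abort (commits=0)
txc1a: no from alpha, garnet -> abort (commits=0)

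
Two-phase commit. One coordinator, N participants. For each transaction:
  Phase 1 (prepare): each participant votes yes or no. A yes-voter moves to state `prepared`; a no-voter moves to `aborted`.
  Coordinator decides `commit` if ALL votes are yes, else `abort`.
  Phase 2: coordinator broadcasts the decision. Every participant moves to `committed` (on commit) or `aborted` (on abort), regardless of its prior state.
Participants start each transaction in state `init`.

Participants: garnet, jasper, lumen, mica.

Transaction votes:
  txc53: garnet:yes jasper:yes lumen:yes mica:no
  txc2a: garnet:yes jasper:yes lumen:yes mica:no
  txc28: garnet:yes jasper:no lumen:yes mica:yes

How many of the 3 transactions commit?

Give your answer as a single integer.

Answer: 0

Derivation:
txc53: no from mica -> abort (commits=0)
txc2a: no from mica -> abort (commits=0)
txc28: no from jasper -> abort (commits=0)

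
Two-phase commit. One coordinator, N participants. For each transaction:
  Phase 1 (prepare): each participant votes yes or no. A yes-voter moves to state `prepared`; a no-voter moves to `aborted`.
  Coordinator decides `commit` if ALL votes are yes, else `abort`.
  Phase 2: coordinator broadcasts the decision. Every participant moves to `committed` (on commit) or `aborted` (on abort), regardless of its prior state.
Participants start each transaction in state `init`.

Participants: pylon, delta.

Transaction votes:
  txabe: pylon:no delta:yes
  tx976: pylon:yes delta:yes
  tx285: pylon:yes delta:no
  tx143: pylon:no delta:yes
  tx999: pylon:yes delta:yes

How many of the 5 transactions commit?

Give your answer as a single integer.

txabe: no from pylon -> abort (commits=0)
tx976: all yes -> commit (commits=1)
tx285: no from delta -> abort (commits=1)
tx143: no from pylon -> abort (commits=1)
tx999: all yes -> commit (commits=2)

Answer: 2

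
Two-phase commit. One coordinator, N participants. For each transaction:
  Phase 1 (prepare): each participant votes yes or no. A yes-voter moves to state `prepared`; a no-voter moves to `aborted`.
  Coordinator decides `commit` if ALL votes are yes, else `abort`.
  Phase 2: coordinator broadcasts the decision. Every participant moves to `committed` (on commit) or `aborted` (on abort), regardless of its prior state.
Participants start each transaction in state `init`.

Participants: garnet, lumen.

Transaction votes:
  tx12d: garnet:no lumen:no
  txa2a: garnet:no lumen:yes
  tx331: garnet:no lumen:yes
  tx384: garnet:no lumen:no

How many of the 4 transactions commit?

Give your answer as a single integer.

Answer: 0

Derivation:
tx12d: no from garnet, lumen -> abort (commits=0)
txa2a: no from garnet -> abort (commits=0)
tx331: no from garnet -> abort (commits=0)
tx384: no from garnet, lumen -> abort (commits=0)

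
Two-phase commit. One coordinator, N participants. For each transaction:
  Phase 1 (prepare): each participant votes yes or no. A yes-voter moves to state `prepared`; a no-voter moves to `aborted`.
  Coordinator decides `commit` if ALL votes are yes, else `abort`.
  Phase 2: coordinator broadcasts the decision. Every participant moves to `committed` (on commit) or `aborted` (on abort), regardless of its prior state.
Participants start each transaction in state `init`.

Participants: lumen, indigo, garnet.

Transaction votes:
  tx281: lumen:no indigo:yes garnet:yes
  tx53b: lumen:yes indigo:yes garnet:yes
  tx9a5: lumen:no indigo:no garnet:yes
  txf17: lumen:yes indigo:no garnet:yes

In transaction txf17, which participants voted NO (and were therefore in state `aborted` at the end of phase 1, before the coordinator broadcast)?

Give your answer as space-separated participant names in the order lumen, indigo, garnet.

Answer: indigo

Derivation:
Txn txf17 phase 1: lumen yes -> prepared; indigo no -> aborted; garnet yes -> prepared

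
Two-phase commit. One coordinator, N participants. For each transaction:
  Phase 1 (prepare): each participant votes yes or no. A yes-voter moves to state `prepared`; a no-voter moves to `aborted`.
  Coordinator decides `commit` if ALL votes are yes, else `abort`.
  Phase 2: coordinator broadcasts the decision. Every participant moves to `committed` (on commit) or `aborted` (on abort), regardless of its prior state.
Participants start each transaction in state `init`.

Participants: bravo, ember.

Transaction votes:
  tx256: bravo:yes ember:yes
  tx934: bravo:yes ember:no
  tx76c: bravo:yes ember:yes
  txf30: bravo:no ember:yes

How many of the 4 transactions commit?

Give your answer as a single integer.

Answer: 2

Derivation:
tx256: all yes -> commit (commits=1)
tx934: no from ember -> abort (commits=1)
tx76c: all yes -> commit (commits=2)
txf30: no from bravo -> abort (commits=2)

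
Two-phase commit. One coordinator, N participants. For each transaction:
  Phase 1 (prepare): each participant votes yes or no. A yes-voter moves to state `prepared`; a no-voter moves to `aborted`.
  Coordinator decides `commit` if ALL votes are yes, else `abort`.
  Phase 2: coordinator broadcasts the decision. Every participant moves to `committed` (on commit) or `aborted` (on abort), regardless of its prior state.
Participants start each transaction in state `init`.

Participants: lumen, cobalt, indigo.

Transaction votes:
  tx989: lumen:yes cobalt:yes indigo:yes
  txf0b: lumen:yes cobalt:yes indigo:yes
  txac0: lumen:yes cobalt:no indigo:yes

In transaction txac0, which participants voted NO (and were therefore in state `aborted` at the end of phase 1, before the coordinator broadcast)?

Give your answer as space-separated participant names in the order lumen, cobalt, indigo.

Txn txac0 phase 1: lumen yes -> prepared; cobalt no -> aborted; indigo yes -> prepared

Answer: cobalt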